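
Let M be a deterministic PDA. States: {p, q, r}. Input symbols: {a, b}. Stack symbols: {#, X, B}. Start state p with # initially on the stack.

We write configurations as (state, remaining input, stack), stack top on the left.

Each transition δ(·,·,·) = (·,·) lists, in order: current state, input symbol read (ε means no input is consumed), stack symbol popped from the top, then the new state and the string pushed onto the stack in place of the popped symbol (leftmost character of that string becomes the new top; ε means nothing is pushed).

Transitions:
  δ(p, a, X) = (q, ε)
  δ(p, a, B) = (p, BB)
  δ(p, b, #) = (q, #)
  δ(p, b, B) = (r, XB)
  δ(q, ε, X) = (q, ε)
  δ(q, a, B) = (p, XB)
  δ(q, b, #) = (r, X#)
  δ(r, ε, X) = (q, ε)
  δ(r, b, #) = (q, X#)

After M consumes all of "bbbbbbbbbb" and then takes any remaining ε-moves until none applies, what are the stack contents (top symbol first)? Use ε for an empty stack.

#

(p, bbbbbbbbbb, #) ⊢ (q, bbbbbbbbb, #) ⊢ (r, bbbbbbbb, X#) ⊢ (q, bbbbbbbb, #) ⊢ (r, bbbbbbb, X#) ⊢ (q, bbbbbbb, #) ⊢ (r, bbbbbb, X#) ⊢ (q, bbbbbb, #) ⊢ (r, bbbbb, X#) ⊢ (q, bbbbb, #) ⊢ (r, bbbb, X#) ⊢ (q, bbbb, #) ⊢ (r, bbb, X#) ⊢ (q, bbb, #) ⊢ (r, bb, X#) ⊢ (q, bb, #) ⊢ (r, b, X#) ⊢ (q, b, #) ⊢ (r, ε, X#) ⊢ (q, ε, #)
All input consumed in state q with stack #.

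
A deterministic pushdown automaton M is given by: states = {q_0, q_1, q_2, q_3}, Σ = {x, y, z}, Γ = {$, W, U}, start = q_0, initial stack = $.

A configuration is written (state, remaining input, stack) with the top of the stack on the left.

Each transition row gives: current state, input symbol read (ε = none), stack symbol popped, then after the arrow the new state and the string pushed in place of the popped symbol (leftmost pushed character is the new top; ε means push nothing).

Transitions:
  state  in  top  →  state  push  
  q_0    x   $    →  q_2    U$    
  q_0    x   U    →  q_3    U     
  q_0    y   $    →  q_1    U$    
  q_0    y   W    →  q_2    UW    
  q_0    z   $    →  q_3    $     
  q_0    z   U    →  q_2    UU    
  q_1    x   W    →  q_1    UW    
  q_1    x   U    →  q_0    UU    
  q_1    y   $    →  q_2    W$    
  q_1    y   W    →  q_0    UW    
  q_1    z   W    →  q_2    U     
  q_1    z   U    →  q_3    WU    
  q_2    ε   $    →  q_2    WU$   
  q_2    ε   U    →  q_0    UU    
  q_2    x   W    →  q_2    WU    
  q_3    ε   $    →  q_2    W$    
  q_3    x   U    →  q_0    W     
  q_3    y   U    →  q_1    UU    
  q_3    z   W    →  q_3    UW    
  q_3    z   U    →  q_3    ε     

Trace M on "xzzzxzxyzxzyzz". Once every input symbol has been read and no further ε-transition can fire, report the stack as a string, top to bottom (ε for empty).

(q_0, xzzzxzxyzxzyzz, $)
  read x, top $: go to q_2, push U$ → (q_2, zzzxzxyzxzyzz, U$)
  ε-move, top U: go to q_0, push UU → (q_0, zzzxzxyzxzyzz, UU$)
  read z, top U: go to q_2, push UU → (q_2, zzxzxyzxzyzz, UUU$)
  ε-move, top U: go to q_0, push UU → (q_0, zzxzxyzxzyzz, UUUU$)
  read z, top U: go to q_2, push UU → (q_2, zxzxyzxzyzz, UUUUU$)
  ε-move, top U: go to q_0, push UU → (q_0, zxzxyzxzyzz, UUUUUU$)
  read z, top U: go to q_2, push UU → (q_2, xzxyzxzyzz, UUUUUUU$)
  ε-move, top U: go to q_0, push UU → (q_0, xzxyzxzyzz, UUUUUUUU$)
  read x, top U: go to q_3, push U → (q_3, zxyzxzyzz, UUUUUUUU$)
  read z, top U: go to q_3, push ε → (q_3, xyzxzyzz, UUUUUUU$)
  read x, top U: go to q_0, push W → (q_0, yzxzyzz, WUUUUUU$)
  read y, top W: go to q_2, push UW → (q_2, zxzyzz, UWUUUUUU$)
  ε-move, top U: go to q_0, push UU → (q_0, zxzyzz, UUWUUUUUU$)
  read z, top U: go to q_2, push UU → (q_2, xzyzz, UUUWUUUUUU$)
  ε-move, top U: go to q_0, push UU → (q_0, xzyzz, UUUUWUUUUUU$)
  read x, top U: go to q_3, push U → (q_3, zyzz, UUUUWUUUUUU$)
  read z, top U: go to q_3, push ε → (q_3, yzz, UUUWUUUUUU$)
  read y, top U: go to q_1, push UU → (q_1, zz, UUUUWUUUUUU$)
  read z, top U: go to q_3, push WU → (q_3, z, WUUUUWUUUUUU$)
  read z, top W: go to q_3, push UW → (q_3, ε, UWUUUUWUUUUUU$)
All input consumed in state q_3 with stack UWUUUUWUUUUUU$.

UWUUUUWUUUUUU$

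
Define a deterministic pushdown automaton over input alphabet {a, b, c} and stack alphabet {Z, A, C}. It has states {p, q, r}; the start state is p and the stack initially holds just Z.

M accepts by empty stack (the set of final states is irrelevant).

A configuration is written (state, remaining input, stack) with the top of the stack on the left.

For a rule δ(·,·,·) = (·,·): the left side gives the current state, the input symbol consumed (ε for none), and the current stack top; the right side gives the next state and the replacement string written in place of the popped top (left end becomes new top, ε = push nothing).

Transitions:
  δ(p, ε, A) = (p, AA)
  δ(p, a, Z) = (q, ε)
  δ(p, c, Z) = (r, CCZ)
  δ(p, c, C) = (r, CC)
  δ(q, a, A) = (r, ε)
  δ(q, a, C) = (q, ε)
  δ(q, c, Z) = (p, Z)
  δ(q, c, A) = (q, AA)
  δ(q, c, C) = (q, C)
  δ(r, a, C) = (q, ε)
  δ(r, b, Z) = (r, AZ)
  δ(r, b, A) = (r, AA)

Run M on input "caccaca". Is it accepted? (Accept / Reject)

Accept

(p, caccaca, Z)
  read c, top Z: go to r, push CCZ → (r, accaca, CCZ)
  read a, top C: go to q, push ε → (q, ccaca, CZ)
  read c, top C: go to q, push C → (q, caca, CZ)
  read c, top C: go to q, push C → (q, aca, CZ)
  read a, top C: go to q, push ε → (q, ca, Z)
  read c, top Z: go to p, push Z → (p, a, Z)
  read a, top Z: go to q, push ε → (q, ε, ε)
All input consumed and the stack is empty.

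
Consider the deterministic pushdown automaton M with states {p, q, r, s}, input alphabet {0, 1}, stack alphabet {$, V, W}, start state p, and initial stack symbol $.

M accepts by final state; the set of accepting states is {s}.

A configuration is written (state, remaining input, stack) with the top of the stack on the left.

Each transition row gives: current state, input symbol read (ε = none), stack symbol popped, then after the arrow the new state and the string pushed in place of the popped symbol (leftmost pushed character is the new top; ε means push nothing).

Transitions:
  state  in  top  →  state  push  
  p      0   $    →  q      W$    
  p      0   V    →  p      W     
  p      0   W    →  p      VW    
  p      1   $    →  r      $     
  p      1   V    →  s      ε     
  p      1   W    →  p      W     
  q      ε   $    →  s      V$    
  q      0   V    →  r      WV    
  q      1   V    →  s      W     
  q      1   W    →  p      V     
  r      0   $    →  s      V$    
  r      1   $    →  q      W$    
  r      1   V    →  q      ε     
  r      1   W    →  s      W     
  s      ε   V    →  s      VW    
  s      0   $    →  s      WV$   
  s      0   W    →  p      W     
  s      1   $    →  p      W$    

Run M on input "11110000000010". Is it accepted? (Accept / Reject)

Reject

(p, 11110000000010, $)
  read 1, top $: go to r, push $ → (r, 1110000000010, $)
  read 1, top $: go to q, push W$ → (q, 110000000010, W$)
  read 1, top W: go to p, push V → (p, 10000000010, V$)
  read 1, top V: go to s, push ε → (s, 0000000010, $)
  read 0, top $: go to s, push WV$ → (s, 000000010, WV$)
  read 0, top W: go to p, push W → (p, 00000010, WV$)
  read 0, top W: go to p, push VW → (p, 0000010, VWV$)
  read 0, top V: go to p, push W → (p, 000010, WWV$)
  read 0, top W: go to p, push VW → (p, 00010, VWWV$)
  read 0, top V: go to p, push W → (p, 0010, WWWV$)
  read 0, top W: go to p, push VW → (p, 010, VWWWV$)
  read 0, top V: go to p, push W → (p, 10, WWWWV$)
  read 1, top W: go to p, push W → (p, 0, WWWWV$)
  read 0, top W: go to p, push VW → (p, ε, VWWWWV$)
All input consumed; state p ∉ F and no further ε-move applies.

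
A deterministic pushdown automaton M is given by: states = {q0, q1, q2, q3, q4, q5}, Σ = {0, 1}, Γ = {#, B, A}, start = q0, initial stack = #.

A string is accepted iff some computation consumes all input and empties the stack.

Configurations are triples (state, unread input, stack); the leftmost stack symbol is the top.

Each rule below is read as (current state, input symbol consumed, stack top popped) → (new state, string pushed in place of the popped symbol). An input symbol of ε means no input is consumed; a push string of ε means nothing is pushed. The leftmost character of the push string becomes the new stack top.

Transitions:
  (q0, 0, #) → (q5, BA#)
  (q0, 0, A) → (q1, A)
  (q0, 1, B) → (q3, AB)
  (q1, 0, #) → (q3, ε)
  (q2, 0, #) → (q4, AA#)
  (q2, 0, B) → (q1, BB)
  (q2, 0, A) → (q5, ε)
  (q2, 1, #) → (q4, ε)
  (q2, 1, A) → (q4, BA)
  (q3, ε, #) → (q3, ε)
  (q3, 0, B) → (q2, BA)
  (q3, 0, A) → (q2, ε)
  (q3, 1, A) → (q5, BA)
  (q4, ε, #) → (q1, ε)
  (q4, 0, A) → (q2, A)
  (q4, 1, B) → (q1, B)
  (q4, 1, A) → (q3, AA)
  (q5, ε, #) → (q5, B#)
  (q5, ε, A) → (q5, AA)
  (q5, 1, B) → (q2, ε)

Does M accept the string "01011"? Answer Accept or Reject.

Accept

(q0, 01011, #) ⊢ (q5, 1011, BA#) ⊢ (q2, 011, A#) ⊢ (q5, 11, #) ⊢ (q5, 11, B#) ⊢ (q2, 1, #) ⊢ (q4, ε, ε)
All input consumed and the stack is empty.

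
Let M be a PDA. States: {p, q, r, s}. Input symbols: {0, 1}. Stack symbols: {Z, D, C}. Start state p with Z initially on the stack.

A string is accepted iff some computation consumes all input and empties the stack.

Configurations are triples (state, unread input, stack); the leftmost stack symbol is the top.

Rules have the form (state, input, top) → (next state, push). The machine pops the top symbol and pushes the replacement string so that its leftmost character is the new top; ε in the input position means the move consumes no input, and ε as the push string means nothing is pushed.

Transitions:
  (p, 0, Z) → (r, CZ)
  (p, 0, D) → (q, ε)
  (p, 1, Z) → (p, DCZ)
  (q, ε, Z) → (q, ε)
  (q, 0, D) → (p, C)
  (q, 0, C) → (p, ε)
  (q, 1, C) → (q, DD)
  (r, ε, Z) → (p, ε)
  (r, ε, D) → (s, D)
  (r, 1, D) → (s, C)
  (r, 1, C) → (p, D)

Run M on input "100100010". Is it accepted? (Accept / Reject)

Accept

One accepting computation: (p, 100100010, Z) ⊢ (p, 00100010, DCZ) ⊢ (q, 0100010, CZ) ⊢ (p, 100010, Z) ⊢ (p, 00010, DCZ) ⊢ (q, 0010, CZ) ⊢ (p, 010, Z) ⊢ (r, 10, CZ) ⊢ (p, 0, DZ) ⊢ (q, ε, Z) ⊢ (q, ε, ε)
All input consumed and the stack is empty.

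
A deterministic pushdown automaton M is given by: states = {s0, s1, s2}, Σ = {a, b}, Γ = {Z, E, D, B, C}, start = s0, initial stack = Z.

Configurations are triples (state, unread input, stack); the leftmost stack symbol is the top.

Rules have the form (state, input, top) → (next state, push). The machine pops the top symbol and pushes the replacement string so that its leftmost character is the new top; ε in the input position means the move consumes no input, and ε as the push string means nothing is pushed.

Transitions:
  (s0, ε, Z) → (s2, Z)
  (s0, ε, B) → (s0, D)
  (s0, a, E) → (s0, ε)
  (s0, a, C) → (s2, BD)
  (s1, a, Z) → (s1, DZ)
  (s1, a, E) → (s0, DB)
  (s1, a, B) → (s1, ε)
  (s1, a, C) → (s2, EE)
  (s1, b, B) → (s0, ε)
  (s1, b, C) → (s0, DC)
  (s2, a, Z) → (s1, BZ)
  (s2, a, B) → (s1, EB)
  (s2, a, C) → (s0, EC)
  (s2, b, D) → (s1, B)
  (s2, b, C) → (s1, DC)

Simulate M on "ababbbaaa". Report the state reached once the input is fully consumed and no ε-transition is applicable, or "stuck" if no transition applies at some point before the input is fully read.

stuck

(s0, ababbbaaa, Z)
  ε-move, top Z: go to s2, push Z → (s2, ababbbaaa, Z)
  read a, top Z: go to s1, push BZ → (s1, babbbaaa, BZ)
  read b, top B: go to s0, push ε → (s0, abbbaaa, Z)
  ε-move, top Z: go to s2, push Z → (s2, abbbaaa, Z)
  read a, top Z: go to s1, push BZ → (s1, bbbaaa, BZ)
  read b, top B: go to s0, push ε → (s0, bbaaa, Z)
  ε-move, top Z: go to s2, push Z → (s2, bbaaa, Z)
No transition for (s2, b, top Z); M blocks with input bbaaa remaining.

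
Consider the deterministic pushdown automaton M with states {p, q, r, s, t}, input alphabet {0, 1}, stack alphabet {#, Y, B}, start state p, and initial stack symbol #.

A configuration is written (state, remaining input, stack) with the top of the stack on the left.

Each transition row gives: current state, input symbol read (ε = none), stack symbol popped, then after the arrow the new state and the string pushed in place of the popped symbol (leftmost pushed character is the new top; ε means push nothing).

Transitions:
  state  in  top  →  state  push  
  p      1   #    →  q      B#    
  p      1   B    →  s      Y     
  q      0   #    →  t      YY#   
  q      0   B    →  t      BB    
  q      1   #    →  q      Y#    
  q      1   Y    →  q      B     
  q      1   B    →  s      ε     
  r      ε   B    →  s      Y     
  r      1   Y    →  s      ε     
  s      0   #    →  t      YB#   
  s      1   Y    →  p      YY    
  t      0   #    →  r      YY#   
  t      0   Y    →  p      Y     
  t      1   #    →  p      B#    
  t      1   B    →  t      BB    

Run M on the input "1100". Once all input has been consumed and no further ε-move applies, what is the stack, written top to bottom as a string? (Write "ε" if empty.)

YB#

(p, 1100, #)
  read 1, top #: go to q, push B# → (q, 100, B#)
  read 1, top B: go to s, push ε → (s, 00, #)
  read 0, top #: go to t, push YB# → (t, 0, YB#)
  read 0, top Y: go to p, push Y → (p, ε, YB#)
All input consumed in state p with stack YB#.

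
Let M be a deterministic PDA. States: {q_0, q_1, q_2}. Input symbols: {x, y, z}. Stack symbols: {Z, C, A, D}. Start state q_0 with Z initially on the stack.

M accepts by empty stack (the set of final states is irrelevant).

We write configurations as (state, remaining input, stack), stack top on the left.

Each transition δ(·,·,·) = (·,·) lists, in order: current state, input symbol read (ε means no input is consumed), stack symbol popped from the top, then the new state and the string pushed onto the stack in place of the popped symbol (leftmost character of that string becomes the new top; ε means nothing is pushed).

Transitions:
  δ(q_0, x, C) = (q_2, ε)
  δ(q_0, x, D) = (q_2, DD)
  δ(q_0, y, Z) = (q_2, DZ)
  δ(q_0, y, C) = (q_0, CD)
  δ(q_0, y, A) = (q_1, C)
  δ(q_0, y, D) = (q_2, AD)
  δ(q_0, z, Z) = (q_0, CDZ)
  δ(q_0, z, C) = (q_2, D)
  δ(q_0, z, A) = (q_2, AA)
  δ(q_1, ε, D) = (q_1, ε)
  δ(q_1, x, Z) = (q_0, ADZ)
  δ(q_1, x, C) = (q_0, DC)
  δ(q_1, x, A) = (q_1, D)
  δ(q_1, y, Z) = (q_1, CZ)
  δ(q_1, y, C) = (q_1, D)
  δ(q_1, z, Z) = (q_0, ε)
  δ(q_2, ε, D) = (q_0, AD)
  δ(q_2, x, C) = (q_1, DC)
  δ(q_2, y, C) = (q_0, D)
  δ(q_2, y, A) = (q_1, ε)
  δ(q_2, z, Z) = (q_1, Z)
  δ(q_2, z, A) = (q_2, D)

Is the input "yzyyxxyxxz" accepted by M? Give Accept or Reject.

(q_0, yzyyxxyxxz, Z)
  read y, top Z: go to q_2, push DZ → (q_2, zyyxxyxxz, DZ)
  ε-move, top D: go to q_0, push AD → (q_0, zyyxxyxxz, ADZ)
  read z, top A: go to q_2, push AA → (q_2, yyxxyxxz, AADZ)
  read y, top A: go to q_1, push ε → (q_1, yxxyxxz, ADZ)
No transition applies at (q_1, yxxyxxz, ADZ); input not fully consumed.

Reject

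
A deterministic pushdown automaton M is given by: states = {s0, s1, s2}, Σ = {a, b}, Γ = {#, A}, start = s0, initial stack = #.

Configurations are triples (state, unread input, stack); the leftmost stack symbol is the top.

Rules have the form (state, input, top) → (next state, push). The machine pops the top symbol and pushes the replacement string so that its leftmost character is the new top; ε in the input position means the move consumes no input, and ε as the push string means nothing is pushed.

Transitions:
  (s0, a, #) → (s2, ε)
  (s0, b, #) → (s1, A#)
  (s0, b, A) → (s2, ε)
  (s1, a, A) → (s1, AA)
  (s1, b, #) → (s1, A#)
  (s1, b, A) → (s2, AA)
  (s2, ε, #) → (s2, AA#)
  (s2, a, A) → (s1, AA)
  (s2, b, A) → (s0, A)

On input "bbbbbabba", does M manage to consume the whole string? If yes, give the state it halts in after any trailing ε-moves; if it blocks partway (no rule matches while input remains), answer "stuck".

stuck

(s0, bbbbbabba, #)
  read b, top #: go to s1, push A# → (s1, bbbbabba, A#)
  read b, top A: go to s2, push AA → (s2, bbbabba, AA#)
  read b, top A: go to s0, push A → (s0, bbabba, AA#)
  read b, top A: go to s2, push ε → (s2, babba, A#)
  read b, top A: go to s0, push A → (s0, abba, A#)
No transition for (s0, a, top A); M blocks with input abba remaining.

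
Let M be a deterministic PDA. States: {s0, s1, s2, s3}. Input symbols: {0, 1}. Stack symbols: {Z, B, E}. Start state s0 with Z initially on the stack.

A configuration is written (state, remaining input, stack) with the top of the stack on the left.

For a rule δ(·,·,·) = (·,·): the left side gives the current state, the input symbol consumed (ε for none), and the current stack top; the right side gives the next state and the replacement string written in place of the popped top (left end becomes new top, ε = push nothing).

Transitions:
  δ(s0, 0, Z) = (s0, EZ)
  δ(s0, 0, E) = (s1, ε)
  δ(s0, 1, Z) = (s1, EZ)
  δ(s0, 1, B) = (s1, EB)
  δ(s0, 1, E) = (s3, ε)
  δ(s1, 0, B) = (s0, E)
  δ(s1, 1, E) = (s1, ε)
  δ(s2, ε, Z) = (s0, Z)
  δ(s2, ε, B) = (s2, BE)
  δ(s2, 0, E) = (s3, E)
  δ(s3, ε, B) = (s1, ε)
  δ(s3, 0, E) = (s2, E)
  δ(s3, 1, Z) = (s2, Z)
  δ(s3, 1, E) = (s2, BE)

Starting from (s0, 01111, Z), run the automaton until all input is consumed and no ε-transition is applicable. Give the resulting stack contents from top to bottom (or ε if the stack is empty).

(s0, 01111, Z)
  read 0, top Z: go to s0, push EZ → (s0, 1111, EZ)
  read 1, top E: go to s3, push ε → (s3, 111, Z)
  read 1, top Z: go to s2, push Z → (s2, 11, Z)
  ε-move, top Z: go to s0, push Z → (s0, 11, Z)
  read 1, top Z: go to s1, push EZ → (s1, 1, EZ)
  read 1, top E: go to s1, push ε → (s1, ε, Z)
All input consumed in state s1 with stack Z.

Z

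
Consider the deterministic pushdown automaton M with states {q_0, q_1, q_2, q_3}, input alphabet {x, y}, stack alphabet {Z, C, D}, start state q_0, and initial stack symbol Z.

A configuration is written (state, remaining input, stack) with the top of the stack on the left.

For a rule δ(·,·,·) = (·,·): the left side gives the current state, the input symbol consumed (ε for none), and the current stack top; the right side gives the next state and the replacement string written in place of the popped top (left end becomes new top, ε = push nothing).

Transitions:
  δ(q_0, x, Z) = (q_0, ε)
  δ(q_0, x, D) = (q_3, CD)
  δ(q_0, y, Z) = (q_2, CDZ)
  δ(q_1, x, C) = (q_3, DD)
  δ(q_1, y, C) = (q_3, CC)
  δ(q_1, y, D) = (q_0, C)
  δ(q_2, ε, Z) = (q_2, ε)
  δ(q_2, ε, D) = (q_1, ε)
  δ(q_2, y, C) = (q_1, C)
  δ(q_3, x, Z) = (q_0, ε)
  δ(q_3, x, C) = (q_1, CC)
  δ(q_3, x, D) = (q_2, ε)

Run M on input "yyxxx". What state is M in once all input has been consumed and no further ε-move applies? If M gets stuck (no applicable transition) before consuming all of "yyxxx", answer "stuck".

(q_0, yyxxx, Z)
  read y, top Z: go to q_2, push CDZ → (q_2, yxxx, CDZ)
  read y, top C: go to q_1, push C → (q_1, xxx, CDZ)
  read x, top C: go to q_3, push DD → (q_3, xx, DDDZ)
  read x, top D: go to q_2, push ε → (q_2, x, DDZ)
  ε-move, top D: go to q_1, push ε → (q_1, x, DZ)
No transition for (q_1, x, top D); M blocks with input x remaining.

stuck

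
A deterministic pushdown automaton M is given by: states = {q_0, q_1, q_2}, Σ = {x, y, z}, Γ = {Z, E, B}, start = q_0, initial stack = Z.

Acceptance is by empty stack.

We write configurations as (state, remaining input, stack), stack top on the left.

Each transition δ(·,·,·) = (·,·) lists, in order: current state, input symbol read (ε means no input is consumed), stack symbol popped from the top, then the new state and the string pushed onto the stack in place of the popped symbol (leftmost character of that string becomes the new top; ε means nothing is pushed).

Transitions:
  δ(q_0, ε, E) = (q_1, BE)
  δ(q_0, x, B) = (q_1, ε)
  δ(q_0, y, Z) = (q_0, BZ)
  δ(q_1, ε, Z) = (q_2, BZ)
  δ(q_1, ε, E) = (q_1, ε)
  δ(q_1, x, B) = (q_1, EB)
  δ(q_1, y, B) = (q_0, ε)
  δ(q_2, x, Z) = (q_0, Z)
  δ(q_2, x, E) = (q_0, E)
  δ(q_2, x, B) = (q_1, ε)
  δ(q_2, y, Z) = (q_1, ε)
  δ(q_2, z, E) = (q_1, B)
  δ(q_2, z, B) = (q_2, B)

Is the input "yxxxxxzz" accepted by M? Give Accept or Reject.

(q_0, yxxxxxzz, Z)
  read y, top Z: go to q_0, push BZ → (q_0, xxxxxzz, BZ)
  read x, top B: go to q_1, push ε → (q_1, xxxxzz, Z)
  ε-move, top Z: go to q_2, push BZ → (q_2, xxxxzz, BZ)
  read x, top B: go to q_1, push ε → (q_1, xxxzz, Z)
  ε-move, top Z: go to q_2, push BZ → (q_2, xxxzz, BZ)
  read x, top B: go to q_1, push ε → (q_1, xxzz, Z)
  ε-move, top Z: go to q_2, push BZ → (q_2, xxzz, BZ)
  read x, top B: go to q_1, push ε → (q_1, xzz, Z)
  ε-move, top Z: go to q_2, push BZ → (q_2, xzz, BZ)
  read x, top B: go to q_1, push ε → (q_1, zz, Z)
  ε-move, top Z: go to q_2, push BZ → (q_2, zz, BZ)
  read z, top B: go to q_2, push B → (q_2, z, BZ)
  read z, top B: go to q_2, push B → (q_2, ε, BZ)
All input consumed; stack is BZ, not empty, and no further ε-move applies.

Reject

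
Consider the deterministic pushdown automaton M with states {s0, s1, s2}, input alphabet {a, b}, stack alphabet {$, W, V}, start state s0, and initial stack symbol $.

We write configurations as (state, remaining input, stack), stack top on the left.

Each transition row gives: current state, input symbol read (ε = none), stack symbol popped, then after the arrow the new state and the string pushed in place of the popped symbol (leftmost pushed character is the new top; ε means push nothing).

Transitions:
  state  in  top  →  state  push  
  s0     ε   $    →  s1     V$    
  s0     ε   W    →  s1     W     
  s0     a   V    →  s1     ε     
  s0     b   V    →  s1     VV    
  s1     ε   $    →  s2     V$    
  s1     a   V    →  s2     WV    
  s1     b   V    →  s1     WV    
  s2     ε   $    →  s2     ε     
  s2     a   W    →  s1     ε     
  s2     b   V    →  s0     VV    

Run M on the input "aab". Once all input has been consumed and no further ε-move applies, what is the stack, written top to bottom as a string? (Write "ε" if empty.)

(s0, aab, $) ⊢ (s1, aab, V$) ⊢ (s2, ab, WV$) ⊢ (s1, b, V$) ⊢ (s1, ε, WV$)
All input consumed in state s1 with stack WV$.

WV$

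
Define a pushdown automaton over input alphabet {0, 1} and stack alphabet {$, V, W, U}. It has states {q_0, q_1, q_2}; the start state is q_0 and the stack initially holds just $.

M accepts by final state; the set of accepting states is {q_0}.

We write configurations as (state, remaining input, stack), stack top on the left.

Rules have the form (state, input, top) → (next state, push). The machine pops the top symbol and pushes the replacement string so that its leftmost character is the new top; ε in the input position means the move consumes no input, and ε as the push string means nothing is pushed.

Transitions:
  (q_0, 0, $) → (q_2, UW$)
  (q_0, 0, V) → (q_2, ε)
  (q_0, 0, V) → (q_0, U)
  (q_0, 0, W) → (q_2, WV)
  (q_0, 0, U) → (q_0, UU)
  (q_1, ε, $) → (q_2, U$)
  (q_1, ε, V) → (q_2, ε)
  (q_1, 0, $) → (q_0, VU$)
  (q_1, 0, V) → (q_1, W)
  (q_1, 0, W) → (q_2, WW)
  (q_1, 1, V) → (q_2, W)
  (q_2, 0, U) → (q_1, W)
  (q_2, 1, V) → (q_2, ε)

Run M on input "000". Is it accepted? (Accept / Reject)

No computation consumes all input and reaches a final state.

Reject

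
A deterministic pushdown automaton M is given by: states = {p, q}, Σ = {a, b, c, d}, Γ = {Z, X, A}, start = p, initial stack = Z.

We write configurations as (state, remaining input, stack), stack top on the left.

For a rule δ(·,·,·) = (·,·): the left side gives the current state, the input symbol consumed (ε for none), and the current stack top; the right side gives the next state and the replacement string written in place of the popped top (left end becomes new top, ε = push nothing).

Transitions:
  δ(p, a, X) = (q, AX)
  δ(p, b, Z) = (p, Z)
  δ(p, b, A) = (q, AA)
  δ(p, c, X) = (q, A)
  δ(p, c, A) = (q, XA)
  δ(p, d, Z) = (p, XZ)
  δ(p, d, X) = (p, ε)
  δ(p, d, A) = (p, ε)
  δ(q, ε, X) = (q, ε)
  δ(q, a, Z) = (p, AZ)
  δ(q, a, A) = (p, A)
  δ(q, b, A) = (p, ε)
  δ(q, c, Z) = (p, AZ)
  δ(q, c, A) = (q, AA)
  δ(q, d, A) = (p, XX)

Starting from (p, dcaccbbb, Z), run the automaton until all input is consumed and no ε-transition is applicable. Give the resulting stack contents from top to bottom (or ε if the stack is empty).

AZ

(p, dcaccbbb, Z) ⊢ (p, caccbbb, XZ) ⊢ (q, accbbb, AZ) ⊢ (p, ccbbb, AZ) ⊢ (q, cbbb, XAZ) ⊢ (q, cbbb, AZ) ⊢ (q, bbb, AAZ) ⊢ (p, bb, AZ) ⊢ (q, b, AAZ) ⊢ (p, ε, AZ)
All input consumed in state p with stack AZ.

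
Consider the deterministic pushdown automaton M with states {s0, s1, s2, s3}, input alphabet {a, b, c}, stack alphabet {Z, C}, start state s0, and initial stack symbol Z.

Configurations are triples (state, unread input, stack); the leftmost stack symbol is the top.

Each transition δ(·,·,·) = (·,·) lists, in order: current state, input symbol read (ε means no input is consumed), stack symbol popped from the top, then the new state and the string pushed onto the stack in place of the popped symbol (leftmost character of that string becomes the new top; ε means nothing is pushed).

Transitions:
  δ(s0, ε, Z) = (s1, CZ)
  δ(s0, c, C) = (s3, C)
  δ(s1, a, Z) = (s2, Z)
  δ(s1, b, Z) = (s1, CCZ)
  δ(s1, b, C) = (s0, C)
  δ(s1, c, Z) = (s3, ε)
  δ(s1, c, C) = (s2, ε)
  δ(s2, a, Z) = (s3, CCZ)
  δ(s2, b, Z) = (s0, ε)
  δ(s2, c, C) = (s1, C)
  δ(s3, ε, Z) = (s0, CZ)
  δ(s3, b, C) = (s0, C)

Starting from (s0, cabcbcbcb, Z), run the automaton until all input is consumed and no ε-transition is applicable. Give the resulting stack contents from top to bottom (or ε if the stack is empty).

(s0, cabcbcbcb, Z)
  ε-move, top Z: go to s1, push CZ → (s1, cabcbcbcb, CZ)
  read c, top C: go to s2, push ε → (s2, abcbcbcb, Z)
  read a, top Z: go to s3, push CCZ → (s3, bcbcbcb, CCZ)
  read b, top C: go to s0, push C → (s0, cbcbcb, CCZ)
  read c, top C: go to s3, push C → (s3, bcbcb, CCZ)
  read b, top C: go to s0, push C → (s0, cbcb, CCZ)
  read c, top C: go to s3, push C → (s3, bcb, CCZ)
  read b, top C: go to s0, push C → (s0, cb, CCZ)
  read c, top C: go to s3, push C → (s3, b, CCZ)
  read b, top C: go to s0, push C → (s0, ε, CCZ)
All input consumed in state s0 with stack CCZ.

CCZ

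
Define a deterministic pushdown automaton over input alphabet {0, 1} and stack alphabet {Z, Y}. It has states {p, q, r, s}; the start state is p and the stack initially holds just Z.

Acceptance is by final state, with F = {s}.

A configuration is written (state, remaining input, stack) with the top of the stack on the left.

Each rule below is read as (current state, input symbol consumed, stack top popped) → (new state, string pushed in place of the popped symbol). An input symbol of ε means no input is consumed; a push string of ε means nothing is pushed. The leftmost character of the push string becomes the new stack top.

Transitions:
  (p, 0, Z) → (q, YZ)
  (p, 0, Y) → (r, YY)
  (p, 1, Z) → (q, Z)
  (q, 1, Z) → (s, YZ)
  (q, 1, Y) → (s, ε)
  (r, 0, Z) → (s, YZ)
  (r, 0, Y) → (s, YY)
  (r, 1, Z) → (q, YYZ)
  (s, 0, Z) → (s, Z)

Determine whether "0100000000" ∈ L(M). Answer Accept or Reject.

(p, 0100000000, Z)
  read 0, top Z: go to q, push YZ → (q, 100000000, YZ)
  read 1, top Y: go to s, push ε → (s, 00000000, Z)
  read 0, top Z: go to s, push Z → (s, 0000000, Z)
  read 0, top Z: go to s, push Z → (s, 000000, Z)
  read 0, top Z: go to s, push Z → (s, 00000, Z)
  read 0, top Z: go to s, push Z → (s, 0000, Z)
  read 0, top Z: go to s, push Z → (s, 000, Z)
  read 0, top Z: go to s, push Z → (s, 00, Z)
  read 0, top Z: go to s, push Z → (s, 0, Z)
  read 0, top Z: go to s, push Z → (s, ε, Z)
All input consumed; state s ∈ F.

Accept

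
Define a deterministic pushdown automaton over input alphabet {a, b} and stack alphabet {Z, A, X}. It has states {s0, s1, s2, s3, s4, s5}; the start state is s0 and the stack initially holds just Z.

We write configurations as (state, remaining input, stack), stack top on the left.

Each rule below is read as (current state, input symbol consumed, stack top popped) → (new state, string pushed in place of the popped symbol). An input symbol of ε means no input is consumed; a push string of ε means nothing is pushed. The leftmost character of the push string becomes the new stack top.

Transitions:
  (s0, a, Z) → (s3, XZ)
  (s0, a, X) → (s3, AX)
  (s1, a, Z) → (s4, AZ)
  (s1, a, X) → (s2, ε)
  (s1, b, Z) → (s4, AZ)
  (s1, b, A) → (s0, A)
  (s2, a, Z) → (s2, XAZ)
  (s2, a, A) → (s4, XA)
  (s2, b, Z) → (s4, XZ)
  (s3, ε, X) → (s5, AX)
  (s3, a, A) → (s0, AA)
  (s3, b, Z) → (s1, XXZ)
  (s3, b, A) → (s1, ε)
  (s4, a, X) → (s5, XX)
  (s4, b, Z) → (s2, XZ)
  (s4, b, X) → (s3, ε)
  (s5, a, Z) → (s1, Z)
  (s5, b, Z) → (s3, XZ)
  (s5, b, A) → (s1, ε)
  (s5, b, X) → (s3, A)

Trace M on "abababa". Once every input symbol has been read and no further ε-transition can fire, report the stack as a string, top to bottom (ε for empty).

AAXZ

(s0, abababa, Z)
  read a, top Z: go to s3, push XZ → (s3, bababa, XZ)
  ε-move, top X: go to s5, push AX → (s5, bababa, AXZ)
  read b, top A: go to s1, push ε → (s1, ababa, XZ)
  read a, top X: go to s2, push ε → (s2, baba, Z)
  read b, top Z: go to s4, push XZ → (s4, aba, XZ)
  read a, top X: go to s5, push XX → (s5, ba, XXZ)
  read b, top X: go to s3, push A → (s3, a, AXZ)
  read a, top A: go to s0, push AA → (s0, ε, AAXZ)
All input consumed in state s0 with stack AAXZ.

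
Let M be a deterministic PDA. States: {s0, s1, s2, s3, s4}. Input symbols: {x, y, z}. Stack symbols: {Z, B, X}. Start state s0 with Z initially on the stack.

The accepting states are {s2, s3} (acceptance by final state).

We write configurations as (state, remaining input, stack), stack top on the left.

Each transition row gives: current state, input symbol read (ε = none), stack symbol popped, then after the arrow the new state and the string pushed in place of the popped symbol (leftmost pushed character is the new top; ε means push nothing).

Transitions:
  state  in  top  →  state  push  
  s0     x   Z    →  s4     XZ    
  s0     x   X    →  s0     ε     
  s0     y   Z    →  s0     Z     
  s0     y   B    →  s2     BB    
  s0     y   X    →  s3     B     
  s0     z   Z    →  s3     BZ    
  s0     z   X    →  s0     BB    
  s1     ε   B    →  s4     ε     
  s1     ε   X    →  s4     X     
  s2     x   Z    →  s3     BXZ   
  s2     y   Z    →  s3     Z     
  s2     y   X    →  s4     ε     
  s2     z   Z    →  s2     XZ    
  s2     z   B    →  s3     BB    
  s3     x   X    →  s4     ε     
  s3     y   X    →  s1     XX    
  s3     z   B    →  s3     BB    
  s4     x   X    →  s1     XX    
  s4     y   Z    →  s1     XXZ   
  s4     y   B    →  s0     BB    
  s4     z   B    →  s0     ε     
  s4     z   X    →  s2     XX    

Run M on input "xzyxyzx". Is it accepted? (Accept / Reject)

(s0, xzyxyzx, Z) ⊢ (s4, zyxyzx, XZ) ⊢ (s2, yxyzx, XXZ) ⊢ (s4, xyzx, XZ) ⊢ (s1, yzx, XXZ) ⊢ (s4, yzx, XXZ)
No transition applies at (s4, yzx, XXZ); input not fully consumed.

Reject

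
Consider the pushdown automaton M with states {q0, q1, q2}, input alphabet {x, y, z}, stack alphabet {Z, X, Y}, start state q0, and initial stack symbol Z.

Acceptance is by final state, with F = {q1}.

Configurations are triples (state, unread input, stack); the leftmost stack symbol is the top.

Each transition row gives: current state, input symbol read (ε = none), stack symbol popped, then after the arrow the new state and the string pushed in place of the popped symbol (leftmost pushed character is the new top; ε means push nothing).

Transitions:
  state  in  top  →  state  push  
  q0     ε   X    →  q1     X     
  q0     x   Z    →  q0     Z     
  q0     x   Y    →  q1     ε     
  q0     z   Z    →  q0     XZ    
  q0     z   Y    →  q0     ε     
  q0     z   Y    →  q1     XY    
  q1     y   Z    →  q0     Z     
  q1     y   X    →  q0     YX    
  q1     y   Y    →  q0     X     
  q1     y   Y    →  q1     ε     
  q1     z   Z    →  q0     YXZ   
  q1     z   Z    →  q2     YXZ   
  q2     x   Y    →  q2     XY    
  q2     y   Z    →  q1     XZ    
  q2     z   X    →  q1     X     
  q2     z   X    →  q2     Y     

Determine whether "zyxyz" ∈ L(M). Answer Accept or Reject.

Accept

One accepting computation: (q0, zyxyz, Z) ⊢ (q0, yxyz, XZ) ⊢ (q1, yxyz, XZ) ⊢ (q0, xyz, YXZ) ⊢ (q1, yz, XZ) ⊢ (q0, z, YXZ) ⊢ (q1, ε, XYXZ)
All input consumed and state q1 ∈ F.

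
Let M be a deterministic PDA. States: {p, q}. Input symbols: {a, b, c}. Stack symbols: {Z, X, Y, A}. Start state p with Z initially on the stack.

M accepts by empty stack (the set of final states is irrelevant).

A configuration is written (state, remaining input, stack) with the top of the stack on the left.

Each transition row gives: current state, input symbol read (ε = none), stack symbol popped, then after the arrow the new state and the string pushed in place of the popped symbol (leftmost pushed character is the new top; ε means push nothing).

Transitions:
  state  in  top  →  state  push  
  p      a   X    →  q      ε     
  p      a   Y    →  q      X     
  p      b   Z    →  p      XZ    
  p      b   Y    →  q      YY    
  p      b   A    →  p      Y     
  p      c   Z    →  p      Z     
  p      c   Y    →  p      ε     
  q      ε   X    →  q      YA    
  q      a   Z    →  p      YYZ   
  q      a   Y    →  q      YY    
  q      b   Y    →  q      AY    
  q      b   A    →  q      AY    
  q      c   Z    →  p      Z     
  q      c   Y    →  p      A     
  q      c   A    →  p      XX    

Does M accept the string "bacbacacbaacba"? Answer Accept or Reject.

Reject

(p, bacbacacbaacba, Z)
  read b, top Z: go to p, push XZ → (p, acbacacbaacba, XZ)
  read a, top X: go to q, push ε → (q, cbacacbaacba, Z)
  read c, top Z: go to p, push Z → (p, bacacbaacba, Z)
  read b, top Z: go to p, push XZ → (p, acacbaacba, XZ)
  read a, top X: go to q, push ε → (q, cacbaacba, Z)
  read c, top Z: go to p, push Z → (p, acbaacba, Z)
No transition applies at (p, acbaacba, Z); input not fully consumed.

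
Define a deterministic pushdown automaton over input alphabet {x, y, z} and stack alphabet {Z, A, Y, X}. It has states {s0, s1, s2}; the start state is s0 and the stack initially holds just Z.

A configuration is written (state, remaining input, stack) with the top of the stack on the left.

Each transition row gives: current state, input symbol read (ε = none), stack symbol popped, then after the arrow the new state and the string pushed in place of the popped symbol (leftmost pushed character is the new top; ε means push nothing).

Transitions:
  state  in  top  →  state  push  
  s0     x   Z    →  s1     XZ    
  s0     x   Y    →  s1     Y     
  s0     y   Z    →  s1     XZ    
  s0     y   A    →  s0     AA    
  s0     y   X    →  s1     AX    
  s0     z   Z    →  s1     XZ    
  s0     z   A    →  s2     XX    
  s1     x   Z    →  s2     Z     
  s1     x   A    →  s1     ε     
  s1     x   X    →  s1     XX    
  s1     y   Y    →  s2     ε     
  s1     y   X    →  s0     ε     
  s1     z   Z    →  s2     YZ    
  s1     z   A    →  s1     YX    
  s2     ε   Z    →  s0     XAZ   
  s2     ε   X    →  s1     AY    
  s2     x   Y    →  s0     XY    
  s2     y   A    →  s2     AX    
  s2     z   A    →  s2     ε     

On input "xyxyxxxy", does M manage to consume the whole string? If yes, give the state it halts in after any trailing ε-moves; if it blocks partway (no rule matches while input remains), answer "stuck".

(s0, xyxyxxxy, Z)
  read x, top Z: go to s1, push XZ → (s1, yxyxxxy, XZ)
  read y, top X: go to s0, push ε → (s0, xyxxxy, Z)
  read x, top Z: go to s1, push XZ → (s1, yxxxy, XZ)
  read y, top X: go to s0, push ε → (s0, xxxy, Z)
  read x, top Z: go to s1, push XZ → (s1, xxy, XZ)
  read x, top X: go to s1, push XX → (s1, xy, XXZ)
  read x, top X: go to s1, push XX → (s1, y, XXXZ)
  read y, top X: go to s0, push ε → (s0, ε, XXZ)
All input consumed; M is in state s0.

s0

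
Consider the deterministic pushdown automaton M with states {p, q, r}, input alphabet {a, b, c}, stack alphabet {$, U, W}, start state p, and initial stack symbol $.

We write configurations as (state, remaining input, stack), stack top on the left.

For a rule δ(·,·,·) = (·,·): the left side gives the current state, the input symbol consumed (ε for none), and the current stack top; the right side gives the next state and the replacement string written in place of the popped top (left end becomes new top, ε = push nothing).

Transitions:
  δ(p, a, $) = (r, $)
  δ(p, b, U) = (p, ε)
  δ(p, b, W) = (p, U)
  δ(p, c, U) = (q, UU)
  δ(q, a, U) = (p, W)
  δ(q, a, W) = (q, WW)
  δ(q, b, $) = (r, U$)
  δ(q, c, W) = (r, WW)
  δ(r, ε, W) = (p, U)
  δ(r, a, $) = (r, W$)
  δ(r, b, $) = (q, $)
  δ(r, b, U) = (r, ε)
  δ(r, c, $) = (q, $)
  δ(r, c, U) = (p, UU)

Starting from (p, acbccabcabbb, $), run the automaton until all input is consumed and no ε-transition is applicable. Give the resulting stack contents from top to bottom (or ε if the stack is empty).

(p, acbccabcabbb, $)
  read a, top $: go to r, push $ → (r, cbccabcabbb, $)
  read c, top $: go to q, push $ → (q, bccabcabbb, $)
  read b, top $: go to r, push U$ → (r, ccabcabbb, U$)
  read c, top U: go to p, push UU → (p, cabcabbb, UU$)
  read c, top U: go to q, push UU → (q, abcabbb, UUU$)
  read a, top U: go to p, push W → (p, bcabbb, WUU$)
  read b, top W: go to p, push U → (p, cabbb, UUU$)
  read c, top U: go to q, push UU → (q, abbb, UUUU$)
  read a, top U: go to p, push W → (p, bbb, WUUU$)
  read b, top W: go to p, push U → (p, bb, UUUU$)
  read b, top U: go to p, push ε → (p, b, UUU$)
  read b, top U: go to p, push ε → (p, ε, UU$)
All input consumed in state p with stack UU$.

UU$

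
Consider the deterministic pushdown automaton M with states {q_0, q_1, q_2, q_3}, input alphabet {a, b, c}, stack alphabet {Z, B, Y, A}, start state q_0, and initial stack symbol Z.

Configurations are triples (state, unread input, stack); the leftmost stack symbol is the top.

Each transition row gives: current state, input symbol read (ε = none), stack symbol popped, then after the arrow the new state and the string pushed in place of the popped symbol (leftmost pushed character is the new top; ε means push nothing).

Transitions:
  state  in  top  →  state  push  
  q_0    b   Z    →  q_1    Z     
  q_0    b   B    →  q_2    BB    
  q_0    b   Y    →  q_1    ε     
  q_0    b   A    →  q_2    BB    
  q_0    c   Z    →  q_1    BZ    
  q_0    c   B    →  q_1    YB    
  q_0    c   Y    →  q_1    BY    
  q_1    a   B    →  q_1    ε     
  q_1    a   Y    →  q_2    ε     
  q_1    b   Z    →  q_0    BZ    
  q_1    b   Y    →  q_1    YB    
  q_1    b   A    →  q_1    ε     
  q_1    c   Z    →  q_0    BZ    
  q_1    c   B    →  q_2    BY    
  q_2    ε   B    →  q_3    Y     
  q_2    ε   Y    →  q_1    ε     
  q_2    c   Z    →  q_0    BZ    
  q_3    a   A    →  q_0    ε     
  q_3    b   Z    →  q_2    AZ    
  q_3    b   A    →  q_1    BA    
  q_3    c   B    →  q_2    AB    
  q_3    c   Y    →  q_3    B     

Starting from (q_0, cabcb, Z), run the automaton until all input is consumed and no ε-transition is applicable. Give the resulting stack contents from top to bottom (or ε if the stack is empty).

(q_0, cabcb, Z)
  read c, top Z: go to q_1, push BZ → (q_1, abcb, BZ)
  read a, top B: go to q_1, push ε → (q_1, bcb, Z)
  read b, top Z: go to q_0, push BZ → (q_0, cb, BZ)
  read c, top B: go to q_1, push YB → (q_1, b, YBZ)
  read b, top Y: go to q_1, push YB → (q_1, ε, YBBZ)
All input consumed in state q_1 with stack YBBZ.

YBBZ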